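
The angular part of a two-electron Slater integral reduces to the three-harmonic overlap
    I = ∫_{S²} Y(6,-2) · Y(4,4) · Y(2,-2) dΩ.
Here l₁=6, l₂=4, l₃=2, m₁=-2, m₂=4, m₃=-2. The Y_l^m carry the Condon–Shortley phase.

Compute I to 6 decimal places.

0.015904

Checks pass: Σm=0; 12 even; l₃=2∈[2,10].
(2·6+1)(2·4+1)(2·2+1) = 585
Δ: 8! 4! 0! / 13! → 1/6435
sum: t=4:+1/2304 = 1/2304
3j²(6 4 2; 0 0 0) = Δ·Π!·Σ² = 5/143  (sign +1)
sum: t=8:+1/967680 = 1/967680
3j²(6 4 2; -2 4 -2) = Δ·Π!·Σ² = 1/6435  (sign +1)
combine: 4πI² = 585·5/143·1/6435 = 5/1573
take √, sign +1: I = 0.01590434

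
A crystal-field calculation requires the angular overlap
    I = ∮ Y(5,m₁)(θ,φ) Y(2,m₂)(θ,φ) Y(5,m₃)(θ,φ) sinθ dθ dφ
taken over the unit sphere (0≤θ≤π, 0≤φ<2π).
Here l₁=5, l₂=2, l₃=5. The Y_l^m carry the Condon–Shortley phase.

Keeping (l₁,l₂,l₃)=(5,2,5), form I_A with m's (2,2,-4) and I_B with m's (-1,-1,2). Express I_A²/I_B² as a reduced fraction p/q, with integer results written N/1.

12/7

l's match ⇒ only the (l;m) 3-j factors differ between A and B.
A: triangle coeff Δ(5,2,5) = 1/38610; Σ_t [2,2]: t=2:+1/20160 = 1/20160; (3j)²=12/715 [(5 2 5; 2 2 -4)], sign=-1
B: triangle coeff Δ(5,2,5) = 1/38610; Σ_t [0,1]: t=0:+1/2880 t=1:−1/1440 = -1/2880; (3j)²=7/715 [(5 2 5; -1 -1 2)], sign=+1
I_A²/I_B² = (12/715)/(7/715) = 12/7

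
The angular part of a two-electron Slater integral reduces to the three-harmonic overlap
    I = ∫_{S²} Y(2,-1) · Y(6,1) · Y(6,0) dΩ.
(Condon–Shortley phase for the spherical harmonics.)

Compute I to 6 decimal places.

-0.030344

Checks pass: Σm=0; 14 even; l₃=6∈[4,8].
(2·2+1)(2·6+1)(2·6+1) = 845
Δ: 2! 2! 10! / 15! → 1/90090
sum: t=0:+1/69120 t=1:−1/14400 t=2:+1/69120 = -7/172800
3j²(2 6 6; 0 0 0) = Δ·Π!·Σ² = 14/715  (sign -1)
sum: t=1:−1/34560 t=2:+1/28800 = 1/172800
3j²(2 6 6; -1 1 0) = Δ·Π!·Σ² = 1/1430  (sign +1)
combine: 4πI² = 845·14/715·1/1430 = 7/605
take √, sign -1: I = -0.03034355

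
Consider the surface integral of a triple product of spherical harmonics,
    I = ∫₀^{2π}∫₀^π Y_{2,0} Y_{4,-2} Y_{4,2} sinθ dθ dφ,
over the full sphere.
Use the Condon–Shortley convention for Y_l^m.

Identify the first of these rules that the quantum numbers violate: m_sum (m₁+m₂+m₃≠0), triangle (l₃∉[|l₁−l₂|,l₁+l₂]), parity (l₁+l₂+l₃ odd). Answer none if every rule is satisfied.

m₁+m₂+m₃ = 0 − 2 + 2 = 0  ✓
triangle: |2−4|=2 ≤ l₃=4 ≤ 2+4=6  ✓
parity: l₁+l₂+l₃ = 10 is even  ✓

none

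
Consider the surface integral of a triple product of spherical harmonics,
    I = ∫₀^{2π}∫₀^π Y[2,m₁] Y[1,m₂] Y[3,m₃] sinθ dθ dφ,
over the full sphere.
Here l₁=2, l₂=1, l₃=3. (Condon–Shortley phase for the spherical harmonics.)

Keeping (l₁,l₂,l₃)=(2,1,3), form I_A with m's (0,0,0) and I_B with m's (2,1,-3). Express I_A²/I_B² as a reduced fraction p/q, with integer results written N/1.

Shared (l₁,l₂,l₃)=(2,1,3): N and (l;000)² cancel in I_A²/I_B².
A: Δ = 0!·4!·2!/7! = 1/105; Racah Σ t=0..0: t=0:+1/4 = 1/4; ⇒ 3j(2 1 3; 0 0 0)² = 3/35, sgn -1
B: Δ = 0!·4!·2!/7! = 1/105; Racah Σ t=0..0: t=0:+1/48 = 1/48; ⇒ 3j(2 1 3; 2 1 -3)² = 1/7, sgn +1
I_A²/I_B² = (3/35)/(1/7) = 3/5

3/5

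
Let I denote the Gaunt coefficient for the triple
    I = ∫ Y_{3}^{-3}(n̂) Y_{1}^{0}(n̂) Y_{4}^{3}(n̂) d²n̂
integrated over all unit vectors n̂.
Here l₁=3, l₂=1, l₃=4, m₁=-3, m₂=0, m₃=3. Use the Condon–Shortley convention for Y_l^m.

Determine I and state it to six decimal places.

-0.162868

m-sum 0 ✓  L=8 even ✓  2≤4≤4 ✓
Π(2lᵢ+1) = 7×3×9 = 189
triangle coeff Δ(3,1,4) = 1/252
Σ_t [0,0]: t=0:+1/36 = 1/36
(3j)²=4/63 [(3 1 4; 0 0 0)], sign=+1
Σ_t [0,0]: t=0:+1/720 = 1/720
(3j)²=1/36 [(3 1 4; -3 0 3)], sign=-1
⇒ 4πI² = 1/3
I = (-1)√(1/3/(4π)) = -0.16286750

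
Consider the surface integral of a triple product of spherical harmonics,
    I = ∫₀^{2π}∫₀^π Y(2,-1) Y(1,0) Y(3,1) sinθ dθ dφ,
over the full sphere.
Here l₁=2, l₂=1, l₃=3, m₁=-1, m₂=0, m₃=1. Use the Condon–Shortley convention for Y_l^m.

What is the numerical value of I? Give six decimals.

m-sum 0 ✓  L=6 even ✓  1≤3≤3 ✓
Π(2lᵢ+1) = 5×3×7 = 105
triangle coeff Δ(2,1,3) = 1/105
Σ_t [0,0]: t=0:+1/4 = 1/4
(3j)²=3/35 [(2 1 3; 0 0 0)], sign=-1
Σ_t [0,0]: t=0:+1/6 = 1/6
(3j)²=8/105 [(2 1 3; -1 0 1)], sign=+1
⇒ 4πI² = 24/35
I = (-1)√(24/35/(4π)) = -0.23359668

-0.233597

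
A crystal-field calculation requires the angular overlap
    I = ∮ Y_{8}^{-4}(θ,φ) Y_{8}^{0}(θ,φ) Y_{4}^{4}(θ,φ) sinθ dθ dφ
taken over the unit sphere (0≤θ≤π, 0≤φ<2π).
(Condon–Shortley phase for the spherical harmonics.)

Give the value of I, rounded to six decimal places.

0.152459

Rules hold: Σm=0, L=20 even, 0≤4≤16.
N = 17·17·9 = 2601
Δ = 12!·4!·4!/21! = 1/185175900
Racah Σ t=4..8: t=4:+1/557383680 t=5:−1/21772800 t=6:+1/8294400 t=7:−1/21772800 t=8:+1/557383680 = 1/30965760
⇒ 3j(8 8 4; 0 0 0)² = 36/4199, sgn +1
Racah Σ t=8..8: t=8:+1/557383680 = 1/557383680
⇒ 3j(8 8 4; -4 0 4)² = 55/4199, sgn +1
4πI² = N·(3j₀)²·(3jₘ)² = 17820/61009
I = +1·√(0.292088/4π) = 0.15245861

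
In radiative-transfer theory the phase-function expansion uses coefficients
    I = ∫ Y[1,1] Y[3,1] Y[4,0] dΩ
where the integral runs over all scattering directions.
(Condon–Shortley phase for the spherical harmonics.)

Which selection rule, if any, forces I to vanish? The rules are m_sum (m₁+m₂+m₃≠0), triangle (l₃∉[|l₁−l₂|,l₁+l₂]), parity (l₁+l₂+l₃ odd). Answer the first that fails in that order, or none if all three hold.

m_sum

Σmᵢ = 2  ✗
l₃∈[|l₁−l₂|,l₁+l₂]=[2,4], have l₃=4
Σlᵢ = 8 ⇒ even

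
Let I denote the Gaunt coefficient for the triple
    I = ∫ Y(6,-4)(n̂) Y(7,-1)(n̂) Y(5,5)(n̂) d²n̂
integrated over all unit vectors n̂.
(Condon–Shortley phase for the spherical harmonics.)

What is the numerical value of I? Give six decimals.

Rules hold: Σm=0, L=18 even, 1≤5≤13.
N = 13·15·11 = 2145
Δ = 8!·4!·6!/19! = 1/174594420
Racah Σ t=2..6: t=2:+1/4147200 t=3:−1/207360 t=4:+1/82944 t=5:−1/207360 t=6:+1/4147200 = 1/345600
⇒ 3j(6 7 5; 0 0 0)² = 420/46189, sgn -1
Racah Σ t=6..6: t=6:+1/24883200 = 1/24883200
⇒ 3j(6 7 5; -4 -1 5)² = 980/138567, sgn +1
4πI² = N·(3j₀)²·(3jₘ)² = 2058000/14919047
I = -1·√(0.137944/4π) = -0.10477248

-0.104772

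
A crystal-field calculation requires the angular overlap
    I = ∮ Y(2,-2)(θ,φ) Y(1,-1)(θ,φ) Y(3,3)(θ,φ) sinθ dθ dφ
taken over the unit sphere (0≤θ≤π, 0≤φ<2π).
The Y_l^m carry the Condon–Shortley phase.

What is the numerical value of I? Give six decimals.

Rules hold: Σm=0, L=6 even, 1≤3≤3.
N = 5·3·7 = 105
Δ = 0!·4!·2!/7! = 1/105
Racah Σ t=0..0: t=0:+1/4 = 1/4
⇒ 3j(2 1 3; 0 0 0)² = 3/35, sgn -1
Racah Σ t=0..0: t=0:+1/48 = 1/48
⇒ 3j(2 1 3; -2 -1 3)² = 1/7, sgn +1
4πI² = N·(3j₀)²·(3jₘ)² = 9/7
I = -1·√(1.28571/4π) = -0.31986543

-0.319865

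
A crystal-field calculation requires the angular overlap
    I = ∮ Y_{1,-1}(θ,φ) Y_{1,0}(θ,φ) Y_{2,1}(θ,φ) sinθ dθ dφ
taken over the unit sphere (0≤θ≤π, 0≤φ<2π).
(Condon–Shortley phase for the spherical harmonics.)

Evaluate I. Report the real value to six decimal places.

-0.218510

Rules hold: Σm=0, L=4 even, 0≤2≤2.
N = 3·3·5 = 45
Δ = 0!·2!·2!/5! = 1/30
Racah Σ t=0..0: t=0:+1/1 = 1/1
⇒ 3j(1 1 2; 0 0 0)² = 2/15, sgn +1
Racah Σ t=0..0: t=0:+1/2 = 1/2
⇒ 3j(1 1 2; -1 0 1)² = 1/10, sgn -1
4πI² = N·(3j₀)²·(3jₘ)² = 3/5
I = -1·√(0.6/4π) = -0.21850969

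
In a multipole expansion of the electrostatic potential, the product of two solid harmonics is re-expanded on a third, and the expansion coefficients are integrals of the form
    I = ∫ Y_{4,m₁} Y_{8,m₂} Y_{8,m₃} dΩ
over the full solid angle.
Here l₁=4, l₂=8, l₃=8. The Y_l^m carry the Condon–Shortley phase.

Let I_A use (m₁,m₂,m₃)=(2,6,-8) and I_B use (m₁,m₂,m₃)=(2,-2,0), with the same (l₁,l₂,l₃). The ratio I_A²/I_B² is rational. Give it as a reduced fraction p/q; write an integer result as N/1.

l's match ⇒ only the (l;m) 3-j factors differ between A and B.
A: triangle coeff Δ(4,8,8) = 1/185175900; Σ_t [2,2]: t=2:+1/45984153600 = 1/45984153600; (3j)²=13/969 [(4 8 8; 2 6 -8)], sign=+1
B: triangle coeff Δ(4,8,8) = 1/185175900; Σ_t [0,2]: t=0:+1/49766400 t=1:−1/21772800 t=2:+1/92897280 = -1/66355200; (3j)²=63/8398 [(4 8 8; 2 -2 0)], sign=-1
I_A²/I_B² = (13/969)/(63/8398) = 338/189

338/189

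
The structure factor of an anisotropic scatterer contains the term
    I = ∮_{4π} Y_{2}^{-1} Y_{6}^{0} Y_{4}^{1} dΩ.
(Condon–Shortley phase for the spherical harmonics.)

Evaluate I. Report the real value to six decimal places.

0.174223

Checks pass: Σm=0; 12 even; l₃=4∈[4,8].
(2·2+1)(2·6+1)(2·4+1) = 585
Δ: 4! 0! 8! / 13! → 1/6435
sum: t=2:+1/2304 = 1/2304
3j²(2 6 4; 0 0 0) = Δ·Π!·Σ² = 5/143  (sign +1)
sum: t=3:−1/4320 = -1/4320
3j²(2 6 4; -1 0 1) = Δ·Π!·Σ² = 8/429  (sign +1)
combine: 4πI² = 585·5/143·8/429 = 600/1573
take √, sign +1: I = 0.17422334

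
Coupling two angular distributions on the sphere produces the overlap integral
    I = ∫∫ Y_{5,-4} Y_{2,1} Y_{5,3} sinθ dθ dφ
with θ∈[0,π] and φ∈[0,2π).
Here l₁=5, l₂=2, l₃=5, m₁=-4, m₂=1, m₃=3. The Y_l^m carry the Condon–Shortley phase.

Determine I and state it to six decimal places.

m-sum 0 ✓  L=12 even ✓  3≤5≤7 ✓
Π(2lᵢ+1) = 11×5×11 = 605
triangle coeff Δ(5,2,5) = 1/38610
Σ_t [0,2]: t=0:+1/2880 t=1:−1/576 t=2:+1/2880 = -1/960
(3j)²=10/429 [(5 2 5; 0 0 0)], sign=+1
Σ_t [1,2]: t=1:−1/80640 t=2:+1/10080 = 1/11520
(3j)²=49/1430 [(5 2 5; -4 1 3)], sign=+1
⇒ 4πI² = 245/507
I = (+1)√(245/507/(4π)) = 0.19609844

0.196098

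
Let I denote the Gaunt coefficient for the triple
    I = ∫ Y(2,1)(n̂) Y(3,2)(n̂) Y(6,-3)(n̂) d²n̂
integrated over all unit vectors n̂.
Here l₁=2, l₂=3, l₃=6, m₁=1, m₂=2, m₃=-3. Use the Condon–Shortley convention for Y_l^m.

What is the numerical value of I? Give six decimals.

|2−3|≤6≤2+3 violated ⇒ I = 0

0.000000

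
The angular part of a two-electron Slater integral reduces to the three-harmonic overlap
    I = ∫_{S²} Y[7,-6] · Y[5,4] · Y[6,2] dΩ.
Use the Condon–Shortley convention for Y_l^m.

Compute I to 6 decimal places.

Rules hold: Σm=0, L=18 even, 2≤6≤12.
N = 15·11·13 = 2145
Δ = 6!·8!·4!/19! = 1/174594420
Racah Σ t=1..5: t=1:−1/4147200 t=2:+1/207360 t=3:−1/82944 t=4:+1/207360 t=5:−1/4147200 = -1/345600
⇒ 3j(7 5 6; 0 0 0)² = 420/46189, sgn -1
Racah Σ t=5..6: t=5:−1/116121600 t=6:+1/21772800 = 13/348364800
⇒ 3j(7 5 6; -6 4 2)² = 169/9690, sgn +1
4πI² = N·(3j₀)²·(3jₘ)² = 35490/104329
I = -1·√(0.340174/4π) = -0.16453017

-0.164530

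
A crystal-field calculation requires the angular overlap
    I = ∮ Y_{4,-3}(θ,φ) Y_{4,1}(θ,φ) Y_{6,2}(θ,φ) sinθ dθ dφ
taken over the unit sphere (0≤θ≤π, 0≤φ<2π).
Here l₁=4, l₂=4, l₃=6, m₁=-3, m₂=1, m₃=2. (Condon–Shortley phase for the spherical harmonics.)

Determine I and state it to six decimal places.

-0.165283

m-sum 0 ✓  L=14 even ✓  0≤6≤8 ✓
Π(2lᵢ+1) = 9×9×13 = 1053
triangle coeff Δ(4,4,6) = 1/1261260
Σ_t [0,2]: t=0:+1/4608 t=1:−1/1296 t=2:+1/4608 = -7/20736
(3j)²=20/1287 [(4 4 6; 0 0 0)], sign=-1
Σ_t [1,2]: t=1:−1/34560 t=2:+1/8640 = 1/11520
(3j)²=3/143 [(4 4 6; -3 1 2)], sign=+1
⇒ 4πI² = 540/1573
I = (-1)√(540/1573/(4π)) = -0.16528277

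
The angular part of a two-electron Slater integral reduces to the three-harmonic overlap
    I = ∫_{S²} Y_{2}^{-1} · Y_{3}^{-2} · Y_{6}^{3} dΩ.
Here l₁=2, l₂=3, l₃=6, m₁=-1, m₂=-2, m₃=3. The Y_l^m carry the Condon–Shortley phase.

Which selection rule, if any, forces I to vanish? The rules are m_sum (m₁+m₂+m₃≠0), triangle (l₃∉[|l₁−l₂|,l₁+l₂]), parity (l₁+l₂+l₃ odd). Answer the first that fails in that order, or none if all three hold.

azimuthal sum: -1 − 2 + 3 = 0  ✓
1 ≤ 6 ≤ 5 (triangle on l)  ✗
L = 2 + 3 + 6 = 11 (odd)

triangle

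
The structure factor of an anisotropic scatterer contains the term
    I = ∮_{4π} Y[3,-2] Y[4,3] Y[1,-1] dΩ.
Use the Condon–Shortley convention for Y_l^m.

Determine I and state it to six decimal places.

m-sum 0 ✓  L=8 even ✓  1≤1≤7 ✓
Π(2lᵢ+1) = 7×9×3 = 189
triangle coeff Δ(3,4,1) = 1/252
Σ_t [3,3]: t=3:−1/36 = -1/36
(3j)²=4/63 [(3 4 1; 0 0 0)], sign=+1
Σ_t [5,5]: t=5:−1/240 = -1/240
(3j)²=1/12 [(3 4 1; -2 3 -1)], sign=-1
⇒ 4πI² = 1/1
I = (-1)√(1/1/(4π)) = -0.28209479

-0.282095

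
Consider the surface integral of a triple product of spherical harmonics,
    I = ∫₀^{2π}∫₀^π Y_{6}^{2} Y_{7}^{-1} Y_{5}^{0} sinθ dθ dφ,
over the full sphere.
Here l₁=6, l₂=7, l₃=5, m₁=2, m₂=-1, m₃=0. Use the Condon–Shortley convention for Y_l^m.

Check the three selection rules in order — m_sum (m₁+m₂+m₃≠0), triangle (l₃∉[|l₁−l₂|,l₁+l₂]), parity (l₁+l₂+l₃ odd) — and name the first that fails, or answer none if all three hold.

azimuthal sum: 2 − 1 + 0 = 1  ✗
1 ≤ 5 ≤ 13 (triangle on l)
L = 6 + 7 + 5 = 18 (even)

m_sum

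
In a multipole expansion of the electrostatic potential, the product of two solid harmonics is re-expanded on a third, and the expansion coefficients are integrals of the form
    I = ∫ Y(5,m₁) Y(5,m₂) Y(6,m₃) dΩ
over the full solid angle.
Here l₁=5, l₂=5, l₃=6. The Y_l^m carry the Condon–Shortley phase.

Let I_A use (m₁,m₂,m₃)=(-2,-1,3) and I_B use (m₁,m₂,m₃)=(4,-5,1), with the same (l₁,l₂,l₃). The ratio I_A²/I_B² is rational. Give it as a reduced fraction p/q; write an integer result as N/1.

Shared (l₁,l₂,l₃)=(5,5,6): N and (l;000)² cancel in I_A²/I_B².
A: Δ = 4!·6!·6!/17! = 1/28588560; Racah Σ t=1..4: t=1:−1/155520 t=2:+1/23040 t=3:−1/34560 t=4:+1/622080 = 1/103680; ⇒ 3j(5 5 6; -2 -1 3)² = 9/2431, sgn -1
B: Δ = 4!·6!·6!/17! = 1/28588560; Racah Σ t=0..0: t=0:+1/2073600 = 1/2073600; ⇒ 3j(5 5 6; 4 -5 1)² = 63/9724, sgn -1
I_A²/I_B² = (9/2431)/(63/9724) = 4/7

4/7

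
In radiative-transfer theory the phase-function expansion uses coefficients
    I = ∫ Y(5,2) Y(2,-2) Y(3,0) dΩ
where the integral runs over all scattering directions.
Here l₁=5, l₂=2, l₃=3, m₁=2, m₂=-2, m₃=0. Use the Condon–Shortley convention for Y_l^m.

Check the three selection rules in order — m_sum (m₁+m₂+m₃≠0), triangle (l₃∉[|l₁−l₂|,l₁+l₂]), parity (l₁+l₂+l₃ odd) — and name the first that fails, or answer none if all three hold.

none

azimuthal sum: 2 − 2 + 0 = 0  ✓
3 ≤ 3 ≤ 7 (triangle on l)  ✓
L = 5 + 2 + 3 = 10 (even)  ✓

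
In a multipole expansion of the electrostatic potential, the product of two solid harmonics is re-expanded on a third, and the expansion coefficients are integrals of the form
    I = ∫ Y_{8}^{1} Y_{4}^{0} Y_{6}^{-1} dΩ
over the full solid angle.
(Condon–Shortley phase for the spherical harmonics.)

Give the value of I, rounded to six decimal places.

m-sum 0 ✓  L=18 even ✓  4≤6≤12 ✓
Π(2lᵢ+1) = 17×9×13 = 1989
triangle coeff Δ(8,4,6) = 1/23279256
Σ_t [2,4]: t=2:+1/1658880 t=3:−1/518400 t=4:+1/1658880 = -1/1382400
(3j)²=504/46189 [(8 4 6; 0 0 0)], sign=-1
Σ_t [2,4]: t=2:+1/1382400 t=3:−1/622080 t=4:+1/2903040 = -47/87091200
(3j)²=2209/277134 [(8 4 6; 1 0 -1)], sign=+1
⇒ 4πI² = 1670004/9653501
I = (-1)√(1670004/9653501/(4π)) = -0.11733063

-0.117331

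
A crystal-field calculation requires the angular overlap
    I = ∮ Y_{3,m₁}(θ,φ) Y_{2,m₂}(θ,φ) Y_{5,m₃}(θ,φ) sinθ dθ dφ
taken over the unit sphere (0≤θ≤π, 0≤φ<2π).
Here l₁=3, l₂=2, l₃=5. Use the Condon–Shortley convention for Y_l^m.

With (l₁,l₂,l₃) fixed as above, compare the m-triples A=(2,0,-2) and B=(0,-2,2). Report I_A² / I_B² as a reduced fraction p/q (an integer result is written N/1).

Same 3,2,5: normalisation and zero-m 3j drop out of the ratio.
A: Δ: 0! 6! 4! / 11! → 1/2310; sum: t=0:+1/480 = 1/480; 3j²(3 2 5; 2 0 -2) = Δ·Π!·Σ² = 3/110  (sign -1)
B: Δ: 0! 6! 4! / 11! → 1/2310; sum: t=0:+1/864 = 1/864; 3j²(3 2 5; 0 -2 2) = Δ·Π!·Σ² = 1/66  (sign -1)
I_A²/I_B² = (3/110)/(1/66) = 9/5

9/5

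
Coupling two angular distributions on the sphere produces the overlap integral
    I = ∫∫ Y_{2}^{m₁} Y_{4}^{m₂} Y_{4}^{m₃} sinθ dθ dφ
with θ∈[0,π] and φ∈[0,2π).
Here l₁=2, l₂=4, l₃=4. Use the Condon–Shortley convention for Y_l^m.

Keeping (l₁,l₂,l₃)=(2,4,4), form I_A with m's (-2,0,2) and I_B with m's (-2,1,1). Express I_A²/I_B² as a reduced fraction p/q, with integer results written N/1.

9/10

Shared (l₁,l₂,l₃)=(2,4,4): N and (l;000)² cancel in I_A²/I_B².
A: Δ = 2!·2!·6!/11! = 1/13860; Racah Σ t=2..2: t=2:+1/192 = 1/192; ⇒ 3j(2 4 4; -2 0 2)² = 3/77, sgn +1
B: Δ = 2!·2!·6!/11! = 1/13860; Racah Σ t=2..2: t=2:+1/144 = 1/144; ⇒ 3j(2 4 4; -2 1 1)² = 10/231, sgn -1
I_A²/I_B² = (3/77)/(10/231) = 9/10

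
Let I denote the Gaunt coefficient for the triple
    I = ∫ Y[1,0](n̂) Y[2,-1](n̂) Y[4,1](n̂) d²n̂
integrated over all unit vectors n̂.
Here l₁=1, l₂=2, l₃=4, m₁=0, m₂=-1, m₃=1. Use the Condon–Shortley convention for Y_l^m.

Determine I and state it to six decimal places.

0.000000

|1−2|≤4≤1+2 violated ⇒ I = 0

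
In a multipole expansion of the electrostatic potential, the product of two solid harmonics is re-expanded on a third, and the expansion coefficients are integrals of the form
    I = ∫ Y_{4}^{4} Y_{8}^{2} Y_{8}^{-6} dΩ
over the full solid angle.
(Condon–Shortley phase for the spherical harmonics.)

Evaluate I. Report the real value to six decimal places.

0.100361

m-sum 0 ✓  L=20 even ✓  4≤8≤12 ✓
Π(2lᵢ+1) = 9×17×17 = 2601
triangle coeff Δ(4,8,8) = 1/185175900
Σ_t [0,4]: t=0:+1/557383680 t=1:−1/21772800 t=2:+1/8294400 t=3:−1/21772800 t=4:+1/557383680 = 1/30965760
(3j)²=36/4199 [(4 8 8; 0 0 0)], sign=+1
Σ_t [0,0]: t=0:+1/4180377600 = 1/4180377600
(3j)²=11/1938 [(4 8 8; 4 2 -6)], sign=+1
⇒ 4πI² = 594/4693
I = (+1)√(594/4693/(4π)) = 0.10036055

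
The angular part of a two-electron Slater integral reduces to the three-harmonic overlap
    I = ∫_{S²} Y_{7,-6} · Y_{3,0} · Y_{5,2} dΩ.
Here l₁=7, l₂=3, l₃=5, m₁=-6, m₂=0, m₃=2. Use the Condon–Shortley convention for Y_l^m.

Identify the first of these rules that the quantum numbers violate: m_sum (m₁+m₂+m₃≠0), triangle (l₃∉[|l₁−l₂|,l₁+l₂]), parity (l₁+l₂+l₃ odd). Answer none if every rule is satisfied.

Σmᵢ = -4  ✗
l₃∈[|l₁−l₂|,l₁+l₂]=[4,10], have l₃=5
Σlᵢ = 15 ⇒ odd

m_sum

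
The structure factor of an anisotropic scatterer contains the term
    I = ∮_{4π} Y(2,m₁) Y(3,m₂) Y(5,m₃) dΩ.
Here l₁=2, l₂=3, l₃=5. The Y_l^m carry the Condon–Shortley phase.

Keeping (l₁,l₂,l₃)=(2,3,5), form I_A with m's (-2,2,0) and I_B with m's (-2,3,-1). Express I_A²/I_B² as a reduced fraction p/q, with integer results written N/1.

5/1

Same 2,3,5: normalisation and zero-m 3j drop out of the ratio.
A: Δ: 0! 4! 6! / 11! → 1/2310; sum: t=0:+1/2880 = 1/2880; 3j²(2 3 5; -2 2 0) = Δ·Π!·Σ² = 1/462  (sign -1)
B: Δ: 0! 4! 6! / 11! → 1/2310; sum: t=0:+1/17280 = 1/17280; 3j²(2 3 5; -2 3 -1) = Δ·Π!·Σ² = 1/2310  (sign +1)
I_A²/I_B² = (1/462)/(1/2310) = 5/1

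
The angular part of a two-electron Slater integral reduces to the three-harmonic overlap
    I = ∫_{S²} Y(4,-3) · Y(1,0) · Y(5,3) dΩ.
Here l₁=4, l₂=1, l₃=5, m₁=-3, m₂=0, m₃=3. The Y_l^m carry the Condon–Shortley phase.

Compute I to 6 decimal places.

Checks pass: Σm=0; 10 even; l₃=5∈[3,5].
(2·4+1)(2·1+1)(2·5+1) = 297
Δ: 0! 8! 2! / 11! → 1/495
sum: t=0:+1/576 = 1/576
3j²(4 1 5; 0 0 0) = Δ·Π!·Σ² = 5/99  (sign -1)
sum: t=0:+1/5040 = 1/5040
3j²(4 1 5; -3 0 3) = Δ·Π!·Σ² = 16/495  (sign +1)
combine: 4πI² = 297·5/99·16/495 = 16/33
take √, sign -1: I = -0.19642560

-0.196426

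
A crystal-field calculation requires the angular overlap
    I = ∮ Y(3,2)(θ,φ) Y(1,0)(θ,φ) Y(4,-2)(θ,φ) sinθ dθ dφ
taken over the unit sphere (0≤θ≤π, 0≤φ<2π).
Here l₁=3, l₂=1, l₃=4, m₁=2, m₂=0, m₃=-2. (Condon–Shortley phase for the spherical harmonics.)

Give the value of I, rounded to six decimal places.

0.213244

m-sum 0 ✓  L=8 even ✓  2≤4≤4 ✓
Π(2lᵢ+1) = 7×3×9 = 189
triangle coeff Δ(3,1,4) = 1/252
Σ_t [0,0]: t=0:+1/36 = 1/36
(3j)²=4/63 [(3 1 4; 0 0 0)], sign=+1
Σ_t [0,0]: t=0:+1/120 = 1/120
(3j)²=1/21 [(3 1 4; 2 0 -2)], sign=+1
⇒ 4πI² = 4/7
I = (+1)√(4/7/(4π)) = 0.21324362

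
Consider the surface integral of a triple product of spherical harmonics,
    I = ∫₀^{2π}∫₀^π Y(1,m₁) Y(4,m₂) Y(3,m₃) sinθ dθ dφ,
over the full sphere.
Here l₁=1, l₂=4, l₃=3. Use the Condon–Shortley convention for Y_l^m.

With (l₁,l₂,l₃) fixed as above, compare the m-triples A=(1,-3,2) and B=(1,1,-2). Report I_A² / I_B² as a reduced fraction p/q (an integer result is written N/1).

7/1

Same 1,4,3: normalisation and zero-m 3j drop out of the ratio.
A: Δ: 2! 0! 6! / 9! → 1/252; sum: t=0:+1/240 = 1/240; 3j²(1 4 3; 1 -3 2) = Δ·Π!·Σ² = 1/12  (sign -1)
B: Δ: 2! 0! 6! / 9! → 1/252; sum: t=0:+1/240 = 1/240; 3j²(1 4 3; 1 1 -2) = Δ·Π!·Σ² = 1/84  (sign -1)
I_A²/I_B² = (1/12)/(1/84) = 7/1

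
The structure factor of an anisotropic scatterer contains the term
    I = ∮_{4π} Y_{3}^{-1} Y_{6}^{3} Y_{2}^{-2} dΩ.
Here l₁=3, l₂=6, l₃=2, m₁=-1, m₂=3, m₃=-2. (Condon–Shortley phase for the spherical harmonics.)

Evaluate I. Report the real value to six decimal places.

0.000000

l₃=2 ∉ [3,9] — triangle fails ⇒ I = 0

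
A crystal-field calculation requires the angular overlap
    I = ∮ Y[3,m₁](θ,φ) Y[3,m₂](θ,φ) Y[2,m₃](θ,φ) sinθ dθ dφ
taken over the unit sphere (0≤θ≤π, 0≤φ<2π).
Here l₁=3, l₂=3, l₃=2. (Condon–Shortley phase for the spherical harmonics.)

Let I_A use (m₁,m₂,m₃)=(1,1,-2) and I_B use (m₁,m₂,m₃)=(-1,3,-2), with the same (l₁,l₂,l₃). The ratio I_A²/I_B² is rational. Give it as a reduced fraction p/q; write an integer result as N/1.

12/5

Same 3,3,2: normalisation and zero-m 3j drop out of the ratio.
A: Δ: 4! 2! 2! / 9! → 1/3780; sum: t=2:+1/16 = 1/16; 3j²(3 3 2; 1 1 -2) = Δ·Π!·Σ² = 2/35  (sign +1)
B: Δ: 4! 2! 2! / 9! → 1/3780; sum: t=4:+1/96 = 1/96; 3j²(3 3 2; -1 3 -2) = Δ·Π!·Σ² = 1/42  (sign +1)
I_A²/I_B² = (2/35)/(1/42) = 12/5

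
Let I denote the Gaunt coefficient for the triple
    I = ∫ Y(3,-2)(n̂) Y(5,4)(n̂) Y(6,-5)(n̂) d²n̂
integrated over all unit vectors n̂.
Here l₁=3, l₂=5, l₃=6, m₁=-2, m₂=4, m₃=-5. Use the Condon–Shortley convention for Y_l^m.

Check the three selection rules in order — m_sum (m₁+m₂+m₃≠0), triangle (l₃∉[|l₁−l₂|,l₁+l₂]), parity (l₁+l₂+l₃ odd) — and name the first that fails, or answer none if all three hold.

m_sum

m₁+m₂+m₃ = -2 + 4 − 5 = -3  ✗
triangle: |3−5|=2 ≤ l₃=6 ≤ 3+5=8
parity: l₁+l₂+l₃ = 14 is even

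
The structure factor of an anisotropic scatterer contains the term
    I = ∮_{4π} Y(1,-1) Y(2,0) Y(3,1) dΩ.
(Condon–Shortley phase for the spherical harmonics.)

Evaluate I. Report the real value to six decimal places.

-0.202301

Rules hold: Σm=0, L=6 even, 1≤3≤3.
N = 3·5·7 = 105
Δ = 0!·2!·4!/7! = 1/105
Racah Σ t=0..0: t=0:+1/4 = 1/4
⇒ 3j(1 2 3; 0 0 0)² = 3/35, sgn -1
Racah Σ t=0..0: t=0:+1/8 = 1/8
⇒ 3j(1 2 3; -1 0 1)² = 2/35, sgn +1
4πI² = N·(3j₀)²·(3jₘ)² = 18/35
I = -1·√(0.514286/4π) = -0.20230066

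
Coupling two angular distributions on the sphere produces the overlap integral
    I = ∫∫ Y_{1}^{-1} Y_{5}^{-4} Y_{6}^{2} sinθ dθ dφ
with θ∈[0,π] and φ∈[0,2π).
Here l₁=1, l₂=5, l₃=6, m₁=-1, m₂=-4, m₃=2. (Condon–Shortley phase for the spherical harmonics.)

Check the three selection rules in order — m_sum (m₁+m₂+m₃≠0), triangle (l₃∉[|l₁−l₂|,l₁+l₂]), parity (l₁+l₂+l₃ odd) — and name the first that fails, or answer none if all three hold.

m_sum

Σmᵢ = -3  ✗
l₃∈[|l₁−l₂|,l₁+l₂]=[4,6], have l₃=6
Σlᵢ = 12 ⇒ even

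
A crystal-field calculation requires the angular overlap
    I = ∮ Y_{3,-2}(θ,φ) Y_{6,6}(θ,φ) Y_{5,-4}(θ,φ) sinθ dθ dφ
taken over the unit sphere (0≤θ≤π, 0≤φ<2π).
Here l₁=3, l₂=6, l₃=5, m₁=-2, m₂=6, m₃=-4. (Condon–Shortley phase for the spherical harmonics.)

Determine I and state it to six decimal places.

Checks pass: Σm=0; 14 even; l₃=5∈[3,9].
(2·3+1)(2·6+1)(2·5+1) = 1001
Δ: 4! 2! 8! / 15! → 1/675675
sum: t=1:−1/8640 t=2:+1/2304 t=3:−1/8640 = 7/34560
3j²(3 6 5; 0 0 0) = Δ·Π!·Σ² = 7/429  (sign -1)
sum: t=4:+1/967680 = 1/967680
3j²(3 6 5; -2 6 -4) = Δ·Π!·Σ² = 3/91  (sign -1)
combine: 4πI² = 1001·7/429·3/91 = 7/13
take √, sign +1: I = 0.20700098

0.207001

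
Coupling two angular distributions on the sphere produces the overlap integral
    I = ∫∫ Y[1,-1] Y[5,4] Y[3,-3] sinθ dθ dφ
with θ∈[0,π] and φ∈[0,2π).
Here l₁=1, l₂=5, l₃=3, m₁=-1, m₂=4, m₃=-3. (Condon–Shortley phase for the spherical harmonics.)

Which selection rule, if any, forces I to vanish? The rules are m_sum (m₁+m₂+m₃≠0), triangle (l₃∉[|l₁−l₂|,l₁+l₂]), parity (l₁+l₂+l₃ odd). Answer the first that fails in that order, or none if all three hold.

triangle

Σmᵢ = 0  ✓
l₃∈[|l₁−l₂|,l₁+l₂]=[4,6], have l₃=3  ✗
Σlᵢ = 9 ⇒ odd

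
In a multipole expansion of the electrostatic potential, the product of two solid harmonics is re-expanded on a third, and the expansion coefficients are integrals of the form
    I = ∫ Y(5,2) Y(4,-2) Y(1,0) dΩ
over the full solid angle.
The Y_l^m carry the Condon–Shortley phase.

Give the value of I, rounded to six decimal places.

m-sum 0 ✓  L=10 even ✓  1≤1≤9 ✓
Π(2lᵢ+1) = 11×9×3 = 297
triangle coeff Δ(5,4,1) = 1/495
Σ_t [4,4]: t=4:+1/576 = 1/576
(3j)²=5/99 [(5 4 1; 0 0 0)], sign=-1
Σ_t [2,2]: t=2:+1/1440 = 1/1440
(3j)²=7/165 [(5 4 1; 2 -2 0)], sign=-1
⇒ 4πI² = 7/11
I = (+1)√(7/11/(4π)) = 0.22503380

0.225034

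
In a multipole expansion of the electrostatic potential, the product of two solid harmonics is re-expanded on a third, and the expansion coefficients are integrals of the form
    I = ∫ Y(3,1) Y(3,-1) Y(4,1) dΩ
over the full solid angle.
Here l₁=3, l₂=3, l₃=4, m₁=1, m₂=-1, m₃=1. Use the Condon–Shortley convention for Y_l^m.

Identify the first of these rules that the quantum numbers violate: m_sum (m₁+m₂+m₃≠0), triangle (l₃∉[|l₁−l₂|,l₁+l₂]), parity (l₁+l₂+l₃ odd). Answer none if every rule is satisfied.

m_sum

azimuthal sum: 1 − 1 + 1 = 1  ✗
0 ≤ 4 ≤ 6 (triangle on l)
L = 3 + 3 + 4 = 10 (even)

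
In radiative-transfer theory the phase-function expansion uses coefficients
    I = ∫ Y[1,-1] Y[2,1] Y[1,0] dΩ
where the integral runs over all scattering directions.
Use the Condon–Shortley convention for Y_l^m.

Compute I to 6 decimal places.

Checks pass: Σm=0; 4 even; l₃=1∈[1,3].
(2·1+1)(2·2+1)(2·1+1) = 45
Δ: 2! 0! 2! / 5! → 1/30
sum: t=1:−1/1 = -1/1
3j²(1 2 1; 0 0 0) = Δ·Π!·Σ² = 2/15  (sign +1)
sum: t=2:+1/2 = 1/2
3j²(1 2 1; -1 1 0) = Δ·Π!·Σ² = 1/10  (sign -1)
combine: 4πI² = 45·2/15·1/10 = 3/5
take √, sign -1: I = -0.21850969

-0.218510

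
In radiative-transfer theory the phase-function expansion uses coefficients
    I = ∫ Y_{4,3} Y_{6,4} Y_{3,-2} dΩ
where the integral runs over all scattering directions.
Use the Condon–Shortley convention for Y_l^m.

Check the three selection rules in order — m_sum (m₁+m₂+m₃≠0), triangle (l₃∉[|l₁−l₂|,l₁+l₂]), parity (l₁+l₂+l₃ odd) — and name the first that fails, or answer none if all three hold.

m_sum

m₁+m₂+m₃ = 3 + 4 − 2 = 5  ✗
triangle: |4−6|=2 ≤ l₃=3 ≤ 4+6=10
parity: l₁+l₂+l₃ = 13 is odd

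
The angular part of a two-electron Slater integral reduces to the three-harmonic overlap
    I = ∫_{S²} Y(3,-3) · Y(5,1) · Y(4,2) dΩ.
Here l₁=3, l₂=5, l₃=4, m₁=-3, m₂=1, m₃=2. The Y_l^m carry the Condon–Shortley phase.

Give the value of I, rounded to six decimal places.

Checks pass: Σm=0; 12 even; l₃=4∈[2,8].
(2·3+1)(2·5+1)(2·4+1) = 693
Δ: 4! 2! 6! / 13! → 1/180180
sum: t=1:−1/576 t=2:+1/144 t=3:−1/576 = 1/288
3j²(3 5 4; 0 0 0) = Δ·Π!·Σ² = 20/1001  (sign +1)
sum: t=4:+1/2304 = 1/2304
3j²(3 5 4; -3 1 2) = Δ·Π!·Σ² = 75/4004  (sign +1)
combine: 4πI² = 693·20/1001·75/4004 = 3375/13013
take √, sign +1: I = 0.14366244

0.143662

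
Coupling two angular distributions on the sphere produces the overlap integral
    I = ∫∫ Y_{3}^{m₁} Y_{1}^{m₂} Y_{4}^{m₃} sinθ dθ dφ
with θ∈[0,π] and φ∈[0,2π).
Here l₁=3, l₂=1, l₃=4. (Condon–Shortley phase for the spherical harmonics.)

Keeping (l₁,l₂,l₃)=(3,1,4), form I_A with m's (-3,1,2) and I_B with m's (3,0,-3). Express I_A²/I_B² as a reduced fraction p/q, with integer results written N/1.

Shared (l₁,l₂,l₃)=(3,1,4): N and (l;000)² cancel in I_A²/I_B².
A: Δ = 0!·6!·2!/9! = 1/252; Racah Σ t=0..0: t=0:+1/1440 = 1/1440; ⇒ 3j(3 1 4; -3 1 2)² = 1/252, sgn +1
B: Δ = 0!·6!·2!/9! = 1/252; Racah Σ t=0..0: t=0:+1/720 = 1/720; ⇒ 3j(3 1 4; 3 0 -3)² = 1/36, sgn -1
I_A²/I_B² = (1/252)/(1/36) = 1/7

1/7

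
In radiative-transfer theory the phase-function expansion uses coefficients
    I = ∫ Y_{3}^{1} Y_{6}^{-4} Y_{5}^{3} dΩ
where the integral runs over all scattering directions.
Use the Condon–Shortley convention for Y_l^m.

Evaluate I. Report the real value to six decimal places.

m-sum 0 ✓  L=14 even ✓  3≤5≤9 ✓
Π(2lᵢ+1) = 7×13×11 = 1001
triangle coeff Δ(3,6,5) = 1/675675
Σ_t [1,3]: t=1:−1/8640 t=2:+1/2304 t=3:−1/8640 = 7/34560
(3j)²=7/429 [(3 6 5; 0 0 0)], sign=-1
Σ_t [0,2]: t=0:+1/69120 t=1:−1/30240 t=2:+1/322560 = -1/64512
(3j)²=10/1001 [(3 6 5; 1 -4 3)], sign=-1
⇒ 4πI² = 70/429
I = (+1)√(70/429/(4π)) = 0.11395029

0.113950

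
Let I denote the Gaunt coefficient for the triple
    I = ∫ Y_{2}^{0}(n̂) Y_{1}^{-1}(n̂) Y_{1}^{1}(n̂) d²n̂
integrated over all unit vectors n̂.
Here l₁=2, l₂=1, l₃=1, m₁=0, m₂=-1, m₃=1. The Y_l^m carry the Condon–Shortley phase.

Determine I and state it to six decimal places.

Checks pass: Σm=0; 4 even; l₃=1∈[1,3].
(2·2+1)(2·1+1)(2·1+1) = 45
Δ: 2! 2! 0! / 5! → 1/30
sum: t=1:−1/1 = -1/1
3j²(2 1 1; 0 0 0) = Δ·Π!·Σ² = 2/15  (sign +1)
sum: t=0:+1/4 = 1/4
3j²(2 1 1; 0 -1 1) = Δ·Π!·Σ² = 1/30  (sign +1)
combine: 4πI² = 45·2/15·1/30 = 1/5
take √, sign +1: I = 0.12615663

0.126157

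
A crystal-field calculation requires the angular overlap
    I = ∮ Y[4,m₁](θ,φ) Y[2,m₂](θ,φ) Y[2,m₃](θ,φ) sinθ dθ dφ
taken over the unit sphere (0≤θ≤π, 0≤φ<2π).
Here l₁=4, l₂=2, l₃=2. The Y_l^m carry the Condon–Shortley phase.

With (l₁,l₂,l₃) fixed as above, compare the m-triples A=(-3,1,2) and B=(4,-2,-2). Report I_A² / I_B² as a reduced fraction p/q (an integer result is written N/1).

Shared (l₁,l₂,l₃)=(4,2,2): N and (l;000)² cancel in I_A²/I_B².
A: Δ = 4!·4!·0!/9! = 1/630; Racah Σ t=3..3: t=3:−1/144 = -1/144; ⇒ 3j(4 2 2; -3 1 2)² = 1/18, sgn -1
B: Δ = 4!·4!·0!/9! = 1/630; Racah Σ t=0..0: t=0:+1/576 = 1/576; ⇒ 3j(4 2 2; 4 -2 -2)² = 1/9, sgn +1
I_A²/I_B² = (1/18)/(1/9) = 1/2

1/2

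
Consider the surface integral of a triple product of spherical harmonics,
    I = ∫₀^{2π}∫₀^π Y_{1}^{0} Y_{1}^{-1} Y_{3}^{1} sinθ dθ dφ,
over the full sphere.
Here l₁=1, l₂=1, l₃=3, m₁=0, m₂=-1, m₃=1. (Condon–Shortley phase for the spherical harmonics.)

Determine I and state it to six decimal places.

0.000000

triangle: need 0≤l₃≤2, have 3; I=0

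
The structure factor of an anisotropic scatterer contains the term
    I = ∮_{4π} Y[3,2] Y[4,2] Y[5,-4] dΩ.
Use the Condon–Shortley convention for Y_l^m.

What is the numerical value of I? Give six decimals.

0.143343

m-sum 0 ✓  L=12 even ✓  1≤5≤7 ✓
Π(2lᵢ+1) = 7×9×11 = 693
triangle coeff Δ(3,4,5) = 1/180180
Σ_t [0,2]: t=0:+1/576 t=1:−1/144 t=2:+1/576 = -1/288
(3j)²=20/1001 [(3 4 5; 0 0 0)], sign=+1
Σ_t [0,1]: t=0:+1/8640 t=1:−1/2880 = -1/4320
(3j)²=8/429 [(3 4 5; 2 2 -4)], sign=+1
⇒ 4πI² = 480/1859
I = (+1)√(480/1859/(4π)) = 0.14334284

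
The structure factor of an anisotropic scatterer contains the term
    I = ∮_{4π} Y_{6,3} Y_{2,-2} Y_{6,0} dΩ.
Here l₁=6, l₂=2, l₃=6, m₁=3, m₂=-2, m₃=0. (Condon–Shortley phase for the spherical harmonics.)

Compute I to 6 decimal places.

3 − 2 + 0 = 1 ≠ 0: azimuthal integral kills it; I = 0

0.000000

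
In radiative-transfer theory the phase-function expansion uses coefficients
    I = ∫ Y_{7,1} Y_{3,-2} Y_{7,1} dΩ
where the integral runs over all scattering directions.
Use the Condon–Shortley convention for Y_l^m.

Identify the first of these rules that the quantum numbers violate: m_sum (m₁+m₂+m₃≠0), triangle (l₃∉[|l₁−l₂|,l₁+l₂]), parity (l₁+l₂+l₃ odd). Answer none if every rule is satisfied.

azimuthal sum: 1 − 2 + 1 = 0  ✓
4 ≤ 7 ≤ 10 (triangle on l)  ✓
L = 7 + 3 + 7 = 17 (odd)  ✗

parity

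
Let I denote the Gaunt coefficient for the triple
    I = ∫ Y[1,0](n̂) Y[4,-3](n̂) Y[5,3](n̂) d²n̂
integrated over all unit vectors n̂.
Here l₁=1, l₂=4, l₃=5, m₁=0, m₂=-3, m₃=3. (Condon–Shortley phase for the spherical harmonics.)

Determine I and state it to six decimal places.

Rules hold: Σm=0, L=10 even, 3≤5≤5.
N = 3·9·11 = 297
Δ = 0!·2!·8!/11! = 1/495
Racah Σ t=0..0: t=0:+1/576 = 1/576
⇒ 3j(1 4 5; 0 0 0)² = 5/99, sgn -1
Racah Σ t=0..0: t=0:+1/5040 = 1/5040
⇒ 3j(1 4 5; 0 -3 3)² = 16/495, sgn +1
4πI² = N·(3j₀)²·(3jₘ)² = 16/33
I = -1·√(0.484848/4π) = -0.19642560

-0.196426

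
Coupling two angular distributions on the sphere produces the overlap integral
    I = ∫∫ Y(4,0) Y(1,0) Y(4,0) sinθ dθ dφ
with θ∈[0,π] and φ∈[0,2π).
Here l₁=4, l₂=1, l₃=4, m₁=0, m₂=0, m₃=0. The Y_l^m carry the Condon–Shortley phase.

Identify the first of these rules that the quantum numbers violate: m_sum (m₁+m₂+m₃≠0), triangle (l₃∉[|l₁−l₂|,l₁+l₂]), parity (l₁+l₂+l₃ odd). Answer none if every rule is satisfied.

parity

m₁+m₂+m₃ = 0 + 0 + 0 = 0  ✓
triangle: |4−1|=3 ≤ l₃=4 ≤ 4+1=5  ✓
parity: l₁+l₂+l₃ = 9 is odd  ✗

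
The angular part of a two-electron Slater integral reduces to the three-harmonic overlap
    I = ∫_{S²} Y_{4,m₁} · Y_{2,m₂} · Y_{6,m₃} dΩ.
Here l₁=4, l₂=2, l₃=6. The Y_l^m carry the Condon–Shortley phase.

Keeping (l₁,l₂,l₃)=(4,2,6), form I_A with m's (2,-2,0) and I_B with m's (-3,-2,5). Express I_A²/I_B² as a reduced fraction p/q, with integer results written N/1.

Same 4,2,6: normalisation and zero-m 3j drop out of the ratio.
A: Δ: 0! 8! 4! / 13! → 1/6435; sum: t=0:+1/34560 = 1/34560; 3j²(4 2 6; 2 -2 0) = Δ·Π!·Σ² = 1/429  (sign +1)
B: Δ: 0! 8! 4! / 13! → 1/6435; sum: t=0:+1/120960 = 1/120960; 3j²(4 2 6; -3 -2 5) = Δ·Π!·Σ² = 2/39  (sign -1)
I_A²/I_B² = (1/429)/(2/39) = 1/22

1/22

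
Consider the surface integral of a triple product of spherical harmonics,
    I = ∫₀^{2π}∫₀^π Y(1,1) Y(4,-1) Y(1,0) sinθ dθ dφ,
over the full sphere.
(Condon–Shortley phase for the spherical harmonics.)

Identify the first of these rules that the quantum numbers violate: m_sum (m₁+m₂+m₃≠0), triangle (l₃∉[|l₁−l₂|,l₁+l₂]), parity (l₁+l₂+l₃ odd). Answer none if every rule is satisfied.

triangle

azimuthal sum: 1 − 1 + 0 = 0  ✓
3 ≤ 1 ≤ 5 (triangle on l)  ✗
L = 1 + 4 + 1 = 6 (even)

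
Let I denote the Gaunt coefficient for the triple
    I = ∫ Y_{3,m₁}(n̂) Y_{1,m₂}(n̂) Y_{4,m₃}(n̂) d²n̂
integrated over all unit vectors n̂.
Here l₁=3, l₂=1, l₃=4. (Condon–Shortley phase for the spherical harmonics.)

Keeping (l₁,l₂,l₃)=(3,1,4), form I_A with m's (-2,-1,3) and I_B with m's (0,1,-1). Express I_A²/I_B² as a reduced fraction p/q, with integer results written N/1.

l's match ⇒ only the (l;m) 3-j factors differ between A and B.
A: triangle coeff Δ(3,1,4) = 1/252; Σ_t [0,0]: t=0:+1/240 = 1/240; (3j)²=1/12 [(3 1 4; -2 -1 3)], sign=-1
B: triangle coeff Δ(3,1,4) = 1/252; Σ_t [0,0]: t=0:+1/72 = 1/72; (3j)²=5/126 [(3 1 4; 0 1 -1)], sign=-1
I_A²/I_B² = (1/12)/(5/126) = 21/10

21/10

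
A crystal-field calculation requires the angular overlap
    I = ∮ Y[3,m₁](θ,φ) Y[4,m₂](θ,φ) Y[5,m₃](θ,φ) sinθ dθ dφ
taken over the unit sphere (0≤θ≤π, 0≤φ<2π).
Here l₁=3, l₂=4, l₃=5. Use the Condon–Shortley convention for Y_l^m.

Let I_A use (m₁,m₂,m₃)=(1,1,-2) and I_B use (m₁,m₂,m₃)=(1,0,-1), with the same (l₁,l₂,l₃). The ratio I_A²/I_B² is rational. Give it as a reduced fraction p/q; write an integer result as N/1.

1792/605

Shared (l₁,l₂,l₃)=(3,4,5): N and (l;000)² cancel in I_A²/I_B².
A: Δ = 2!·4!·6!/13! = 1/180180; Racah Σ t=0..2: t=0:+1/960 t=1:−1/288 t=2:+1/1728 = -1/540; ⇒ 3j(3 4 5; 1 1 -2)² = 128/6435, sgn +1
B: Δ = 2!·4!·6!/13! = 1/180180; Racah Σ t=0..2: t=0:+1/384 t=1:−1/216 t=2:+1/2304 = -11/6912; ⇒ 3j(3 4 5; 1 0 -1)² = 11/1638, sgn -1
I_A²/I_B² = (128/6435)/(11/1638) = 1792/605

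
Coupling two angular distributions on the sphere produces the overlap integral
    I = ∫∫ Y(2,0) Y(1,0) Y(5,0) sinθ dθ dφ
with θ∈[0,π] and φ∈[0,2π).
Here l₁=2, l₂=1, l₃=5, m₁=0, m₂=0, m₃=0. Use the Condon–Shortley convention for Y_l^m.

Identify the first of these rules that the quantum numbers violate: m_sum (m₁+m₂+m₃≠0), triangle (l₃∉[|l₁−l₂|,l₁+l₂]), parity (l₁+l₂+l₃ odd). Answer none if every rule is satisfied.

Σmᵢ = 0  ✓
l₃∈[|l₁−l₂|,l₁+l₂]=[1,3], have l₃=5  ✗
Σlᵢ = 8 ⇒ even

triangle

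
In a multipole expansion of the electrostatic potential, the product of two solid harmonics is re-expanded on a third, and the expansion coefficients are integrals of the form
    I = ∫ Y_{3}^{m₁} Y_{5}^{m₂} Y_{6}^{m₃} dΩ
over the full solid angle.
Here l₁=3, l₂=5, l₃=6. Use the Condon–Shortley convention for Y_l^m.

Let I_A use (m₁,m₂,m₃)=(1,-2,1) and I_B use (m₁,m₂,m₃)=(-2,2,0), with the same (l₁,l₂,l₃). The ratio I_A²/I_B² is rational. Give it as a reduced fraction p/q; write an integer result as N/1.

l's match ⇒ only the (l;m) 3-j factors differ between A and B.
A: triangle coeff Δ(3,5,6) = 1/675675; Σ_t [0,2]: t=0:+1/5760 t=1:−1/8640 t=2:+1/241920 = 1/16128; (3j)²=5/1001 [(3 5 6; 1 -2 1)], sign=-1
B: triangle coeff Δ(3,5,6) = 1/675675; Σ_t [1,2]: t=1:−1/34560 t=2:+1/8640 = 1/11520; (3j)²=3/143 [(3 5 6; -2 2 0)], sign=+1
I_A²/I_B² = (5/1001)/(3/143) = 5/21

5/21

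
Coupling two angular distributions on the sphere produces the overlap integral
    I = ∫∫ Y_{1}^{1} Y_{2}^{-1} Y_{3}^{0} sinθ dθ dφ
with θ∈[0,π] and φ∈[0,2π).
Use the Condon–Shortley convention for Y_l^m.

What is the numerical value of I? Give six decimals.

0.143048

m-sum 0 ✓  L=6 even ✓  1≤3≤3 ✓
Π(2lᵢ+1) = 3×5×7 = 105
triangle coeff Δ(1,2,3) = 1/105
Σ_t [0,0]: t=0:+1/4 = 1/4
(3j)²=3/35 [(1 2 3; 0 0 0)], sign=-1
Σ_t [0,0]: t=0:+1/12 = 1/12
(3j)²=1/35 [(1 2 3; 1 -1 0)], sign=-1
⇒ 4πI² = 9/35
I = (+1)√(9/35/(4π)) = 0.14304817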